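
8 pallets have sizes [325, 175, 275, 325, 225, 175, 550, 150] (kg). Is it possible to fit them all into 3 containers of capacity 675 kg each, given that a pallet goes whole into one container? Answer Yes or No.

Total = 2200 kg; ⌈2200/675⌉ = 4.
At least 4 containers are required, but only 3 are allowed.

No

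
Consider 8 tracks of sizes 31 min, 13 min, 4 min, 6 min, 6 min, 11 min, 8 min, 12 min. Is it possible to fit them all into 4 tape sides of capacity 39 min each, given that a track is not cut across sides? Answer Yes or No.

A valid assignment using 3 tape sides:
  side 1: 31 + 8 = 39
  side 2: 13 + 12 + 11 = 36
  side 3: 6 + 6 + 4 = 16
That uses only 3 ≤ 4, so 4 tape sides are enough.

Yes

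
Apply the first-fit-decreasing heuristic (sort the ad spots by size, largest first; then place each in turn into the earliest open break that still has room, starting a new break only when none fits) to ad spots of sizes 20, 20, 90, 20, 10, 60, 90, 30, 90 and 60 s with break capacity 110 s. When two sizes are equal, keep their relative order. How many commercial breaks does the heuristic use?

Sorted descending: 90, 90, 90, 60, 60, 30, 20, 20, 20, 10.
  90 → break 1 (new)  [load 90/110]
  90 → break 2 (new)  [load 90/110]
  90 → break 3 (new)  [load 90/110]
  60 → break 4 (new)  [load 60/110]
  60 → break 5 (new)  [load 60/110]
  30 → break 4  [load 90/110]
  20 → break 1  [load 110/110]
  20 → break 2  [load 110/110]
  20 → break 3  [load 110/110]
  10 → break 4  [load 100/110]
5 commercial breaks opened.

5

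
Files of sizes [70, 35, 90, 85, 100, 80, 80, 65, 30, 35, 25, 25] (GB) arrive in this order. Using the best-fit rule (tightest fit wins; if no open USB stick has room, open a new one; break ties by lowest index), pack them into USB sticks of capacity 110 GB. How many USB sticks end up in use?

7

  70 → USB stick 1 (new)  [load 70/110]
  35 → USB stick 1  [load 105/110]
  90 → USB stick 2 (new)  [load 90/110]
  85 → USB stick 3 (new)  [load 85/110]
  100 → USB stick 4 (new)  [load 100/110]
  80 → USB stick 5 (new)  [load 80/110]
  80 → USB stick 6 (new)  [load 80/110]
  65 → USB stick 7 (new)  [load 65/110]
  30 → USB stick 5  [load 110/110]
  35 → USB stick 7  [load 100/110]
  25 → USB stick 3  [load 110/110]
  25 → USB stick 6  [load 105/110]
7 USB sticks opened.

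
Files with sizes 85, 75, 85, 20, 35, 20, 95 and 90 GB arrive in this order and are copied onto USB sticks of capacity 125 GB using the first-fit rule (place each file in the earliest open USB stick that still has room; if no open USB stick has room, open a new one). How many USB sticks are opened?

  85 → USB stick 1 (new)  [load 85/125]
  75 → USB stick 2 (new)  [load 75/125]
  85 → USB stick 3 (new)  [load 85/125]
  20 → USB stick 1  [load 105/125]
  35 → USB stick 2  [load 110/125]
  20 → USB stick 1  [load 125/125]
  95 → USB stick 4 (new)  [load 95/125]
  90 → USB stick 5 (new)  [load 90/125]
5 USB sticks opened.

5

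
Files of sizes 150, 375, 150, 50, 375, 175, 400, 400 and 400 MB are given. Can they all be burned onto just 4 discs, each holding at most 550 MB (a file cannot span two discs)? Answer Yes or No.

No

Total = 2475 MB; ⌈2475/550⌉ = 5.
At least 5 discs are required, but only 4 are allowed.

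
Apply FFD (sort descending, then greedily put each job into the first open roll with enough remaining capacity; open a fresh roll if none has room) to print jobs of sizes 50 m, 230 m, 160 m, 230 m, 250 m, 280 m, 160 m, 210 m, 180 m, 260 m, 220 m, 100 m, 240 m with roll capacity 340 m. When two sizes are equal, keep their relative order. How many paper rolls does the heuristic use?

Sorted descending: 280, 260, 250, 240, 230, 230, 220, 210, 180, 160, 160, 100, 50.
  280 → roll 1 (new)  [load 280/340]
  260 → roll 2 (new)  [load 260/340]
  250 → roll 3 (new)  [load 250/340]
  240 → roll 4 (new)  [load 240/340]
  230 → roll 5 (new)  [load 230/340]
  230 → roll 6 (new)  [load 230/340]
  220 → roll 7 (new)  [load 220/340]
  210 → roll 8 (new)  [load 210/340]
  180 → roll 9 (new)  [load 180/340]
  160 → roll 9  [load 340/340]
  160 → roll 10 (new)  [load 160/340]
  100 → roll 4  [load 340/340]
  50 → roll 1  [load 330/340]
10 paper rolls opened.

10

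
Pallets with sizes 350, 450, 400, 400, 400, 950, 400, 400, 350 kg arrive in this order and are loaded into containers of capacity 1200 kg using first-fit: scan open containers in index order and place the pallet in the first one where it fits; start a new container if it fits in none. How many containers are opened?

4

  350 → container 1 (new)  [load 350/1200]
  450 → container 1  [load 800/1200]
  400 → container 1  [load 1200/1200]
  400 → container 2 (new)  [load 400/1200]
  400 → container 2  [load 800/1200]
  950 → container 3 (new)  [load 950/1200]
  400 → container 2  [load 1200/1200]
  400 → container 4 (new)  [load 400/1200]
  350 → container 4  [load 750/1200]
4 containers opened.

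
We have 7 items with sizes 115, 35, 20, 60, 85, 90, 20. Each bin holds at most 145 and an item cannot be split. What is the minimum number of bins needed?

3

Total = 115 + 90 + 85 + 60 + 35 + 20 + 20 = 425.
Lower bound: ⌈425/145⌉ = 3 bins.
A packing using 3 bins:
  bin 1: 115 + 20 = 135
  bin 2: 90 + 35 + 20 = 145
  bin 3: 85 + 60 = 145
This matches the lower bound, so 3 is optimal.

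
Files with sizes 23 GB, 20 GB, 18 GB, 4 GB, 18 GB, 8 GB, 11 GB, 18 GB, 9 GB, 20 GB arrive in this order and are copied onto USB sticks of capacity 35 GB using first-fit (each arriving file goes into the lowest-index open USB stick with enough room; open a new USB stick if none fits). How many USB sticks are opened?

6

  23 → USB stick 1 (new)  [load 23/35]
  20 → USB stick 2 (new)  [load 20/35]
  18 → USB stick 3 (new)  [load 18/35]
  4 → USB stick 1  [load 27/35]
  18 → USB stick 4 (new)  [load 18/35]
  8 → USB stick 1  [load 35/35]
  11 → USB stick 2  [load 31/35]
  18 → USB stick 5 (new)  [load 18/35]
  9 → USB stick 3  [load 27/35]
  20 → USB stick 6 (new)  [load 20/35]
6 USB sticks opened.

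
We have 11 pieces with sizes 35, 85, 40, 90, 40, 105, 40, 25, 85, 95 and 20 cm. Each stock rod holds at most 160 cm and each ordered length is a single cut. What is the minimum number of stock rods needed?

5

Total = 105 + 95 + 90 + 85 + 85 + 40 + 40 + 40 + 35 + 25 + 20 = 660 cm.
Lower bound: ⌈660/160⌉ = 5 stock rods.
A packing using 5 stock rods:
  stock rod 1: 105 + 40 = 145
  stock rod 2: 95 + 40 + 25 = 160
  stock rod 3: 90 + 40 + 20 = 150
  stock rod 4: 85 + 35 = 120
  stock rod 5: 85 = 85
This matches the lower bound, so 5 is optimal.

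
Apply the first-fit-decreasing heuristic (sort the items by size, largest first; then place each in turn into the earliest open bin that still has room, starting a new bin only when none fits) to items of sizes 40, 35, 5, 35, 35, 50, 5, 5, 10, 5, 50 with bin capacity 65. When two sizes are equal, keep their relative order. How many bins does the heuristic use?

6

Sorted descending: 50, 50, 40, 35, 35, 35, 10, 5, 5, 5, 5.
  50 → bin 1 (new)  [load 50/65]
  50 → bin 2 (new)  [load 50/65]
  40 → bin 3 (new)  [load 40/65]
  35 → bin 4 (new)  [load 35/65]
  35 → bin 5 (new)  [load 35/65]
  35 → bin 6 (new)  [load 35/65]
  10 → bin 1  [load 60/65]
  5 → bin 1  [load 65/65]
  5 → bin 2  [load 55/65]
  5 → bin 2  [load 60/65]
  5 → bin 2  [load 65/65]
6 bins opened.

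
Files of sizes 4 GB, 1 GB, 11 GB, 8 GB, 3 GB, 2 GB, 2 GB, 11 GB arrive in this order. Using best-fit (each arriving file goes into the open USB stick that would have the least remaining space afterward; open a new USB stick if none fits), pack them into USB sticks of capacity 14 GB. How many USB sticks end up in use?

  4 → USB stick 1 (new)  [load 4/14]
  1 → USB stick 1  [load 5/14]
  11 → USB stick 2 (new)  [load 11/14]
  8 → USB stick 1  [load 13/14]
  3 → USB stick 2  [load 14/14]
  2 → USB stick 3 (new)  [load 2/14]
  2 → USB stick 3  [load 4/14]
  11 → USB stick 4 (new)  [load 11/14]
4 USB sticks opened.

4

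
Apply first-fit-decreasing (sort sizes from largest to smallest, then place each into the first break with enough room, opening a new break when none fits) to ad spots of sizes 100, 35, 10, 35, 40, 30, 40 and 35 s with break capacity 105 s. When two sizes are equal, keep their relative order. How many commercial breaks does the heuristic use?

Sorted descending: 100, 40, 40, 35, 35, 35, 30, 10.
  100 → break 1 (new)  [load 100/105]
  40 → break 2 (new)  [load 40/105]
  40 → break 2  [load 80/105]
  35 → break 3 (new)  [load 35/105]
  35 → break 3  [load 70/105]
  35 → break 3  [load 105/105]
  30 → break 4 (new)  [load 30/105]
  10 → break 2  [load 90/105]
4 commercial breaks opened.

4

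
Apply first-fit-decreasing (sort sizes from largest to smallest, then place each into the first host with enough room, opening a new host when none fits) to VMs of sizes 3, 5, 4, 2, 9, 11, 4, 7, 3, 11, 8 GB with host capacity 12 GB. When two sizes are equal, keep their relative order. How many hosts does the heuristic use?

Sorted descending: 11, 11, 9, 8, 7, 5, 4, 4, 3, 3, 2.
  11 → host 1 (new)  [load 11/12]
  11 → host 2 (new)  [load 11/12]
  9 → host 3 (new)  [load 9/12]
  8 → host 4 (new)  [load 8/12]
  7 → host 5 (new)  [load 7/12]
  5 → host 5  [load 12/12]
  4 → host 4  [load 12/12]
  4 → host 6 (new)  [load 4/12]
  3 → host 3  [load 12/12]
  3 → host 6  [load 7/12]
  2 → host 6  [load 9/12]
6 hosts opened.

6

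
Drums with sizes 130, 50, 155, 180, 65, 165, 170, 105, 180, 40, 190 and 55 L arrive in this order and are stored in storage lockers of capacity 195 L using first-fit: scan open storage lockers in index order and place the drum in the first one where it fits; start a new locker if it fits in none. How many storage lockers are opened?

9

  130 → locker 1 (new)  [load 130/195]
  50 → locker 1  [load 180/195]
  155 → locker 2 (new)  [load 155/195]
  180 → locker 3 (new)  [load 180/195]
  65 → locker 4 (new)  [load 65/195]
  165 → locker 5 (new)  [load 165/195]
  170 → locker 6 (new)  [load 170/195]
  105 → locker 4  [load 170/195]
  180 → locker 7 (new)  [load 180/195]
  40 → locker 2  [load 195/195]
  190 → locker 8 (new)  [load 190/195]
  55 → locker 9 (new)  [load 55/195]
9 storage lockers opened.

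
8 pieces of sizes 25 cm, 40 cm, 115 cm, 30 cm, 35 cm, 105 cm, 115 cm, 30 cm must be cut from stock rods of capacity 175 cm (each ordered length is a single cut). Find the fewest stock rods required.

3

Total = 115 + 115 + 105 + 40 + 35 + 30 + 30 + 25 = 495 cm.
Lower bound: ⌈495/175⌉ = 3 stock rods.
A packing using 3 stock rods:
  stock rod 1: 115 + 40 = 155
  stock rod 2: 115 + 35 + 25 = 175
  stock rod 3: 105 + 30 + 30 = 165
This matches the lower bound, so 3 is optimal.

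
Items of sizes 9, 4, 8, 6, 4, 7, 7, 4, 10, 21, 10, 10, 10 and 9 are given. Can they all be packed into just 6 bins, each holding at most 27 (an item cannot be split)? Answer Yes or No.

A valid assignment using 5 bins:
  bin 1: 21 + 6 = 27
  bin 2: 10 + 10 + 7 = 27
  bin 3: 10 + 10 + 7 = 27
  bin 4: 9 + 9 + 8 = 26
  bin 5: 4 + 4 + 4 = 12
That uses only 5 ≤ 6, so 6 bins are enough.

Yes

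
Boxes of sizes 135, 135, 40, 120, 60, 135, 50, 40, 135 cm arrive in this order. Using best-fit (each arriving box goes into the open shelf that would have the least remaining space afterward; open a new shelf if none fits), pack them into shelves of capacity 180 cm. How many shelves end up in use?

6

  135 → shelf 1 (new)  [load 135/180]
  135 → shelf 2 (new)  [load 135/180]
  40 → shelf 1  [load 175/180]
  120 → shelf 3 (new)  [load 120/180]
  60 → shelf 3  [load 180/180]
  135 → shelf 4 (new)  [load 135/180]
  50 → shelf 5 (new)  [load 50/180]
  40 → shelf 2  [load 175/180]
  135 → shelf 6 (new)  [load 135/180]
6 shelves opened.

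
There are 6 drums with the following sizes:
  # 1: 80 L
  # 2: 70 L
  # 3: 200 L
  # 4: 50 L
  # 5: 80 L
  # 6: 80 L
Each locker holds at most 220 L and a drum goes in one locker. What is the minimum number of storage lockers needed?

3

Total = 200 + 80 + 80 + 80 + 70 + 50 = 560 L.
Lower bound: ⌈560/220⌉ = 3 storage lockers.
A packing using 3 storage lockers:
  locker 1: 200 = 200
  locker 2: 80 + 80 + 50 = 210
  locker 3: 80 + 70 = 150
This matches the lower bound, so 3 is optimal.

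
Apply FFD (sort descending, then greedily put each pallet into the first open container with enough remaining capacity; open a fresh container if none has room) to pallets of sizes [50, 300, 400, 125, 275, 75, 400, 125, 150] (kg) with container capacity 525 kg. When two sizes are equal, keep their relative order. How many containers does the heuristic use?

4

Sorted descending: 400, 400, 300, 275, 150, 125, 125, 75, 50.
  400 → container 1 (new)  [load 400/525]
  400 → container 2 (new)  [load 400/525]
  300 → container 3 (new)  [load 300/525]
  275 → container 4 (new)  [load 275/525]
  150 → container 3  [load 450/525]
  125 → container 1  [load 525/525]
  125 → container 2  [load 525/525]
  75 → container 3  [load 525/525]
  50 → container 4  [load 325/525]
4 containers opened.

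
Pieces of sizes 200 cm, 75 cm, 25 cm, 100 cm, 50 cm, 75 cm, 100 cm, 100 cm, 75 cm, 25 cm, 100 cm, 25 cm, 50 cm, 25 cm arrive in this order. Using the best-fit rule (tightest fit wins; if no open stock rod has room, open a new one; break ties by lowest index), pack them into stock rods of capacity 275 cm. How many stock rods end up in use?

  200 → stock rod 1 (new)  [load 200/275]
  75 → stock rod 1  [load 275/275]
  25 → stock rod 2 (new)  [load 25/275]
  100 → stock rod 2  [load 125/275]
  50 → stock rod 2  [load 175/275]
  75 → stock rod 2  [load 250/275]
  100 → stock rod 3 (new)  [load 100/275]
  100 → stock rod 3  [load 200/275]
  75 → stock rod 3  [load 275/275]
  25 → stock rod 2  [load 275/275]
  100 → stock rod 4 (new)  [load 100/275]
  25 → stock rod 4  [load 125/275]
  50 → stock rod 4  [load 175/275]
  25 → stock rod 4  [load 200/275]
4 stock rods opened.

4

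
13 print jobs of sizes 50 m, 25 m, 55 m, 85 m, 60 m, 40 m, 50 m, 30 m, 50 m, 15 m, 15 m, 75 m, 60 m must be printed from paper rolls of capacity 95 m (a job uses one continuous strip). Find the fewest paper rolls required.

8

Total = 85 + 75 + 60 + 60 + 55 + 50 + 50 + 50 + 40 + 30 + 25 + 15 + 15 = 610 m.
Lower bound: ⌈610/95⌉ = 7 paper rolls.
Also, 8 print jobs each exceed 95/2 m, and no two of those can share a roll, so at least 8 paper rolls are needed.
A packing using 8 paper rolls:
  roll 1: 85 = 85
  roll 2: 75 + 15 = 90
  roll 3: 60 + 30 = 90
  roll 4: 60 + 25 = 85
  roll 5: 55 + 40 = 95
  roll 6: 50 + 15 = 65
  roll 7: 50 = 50
  roll 8: 50 = 50
This matches the lower bound, so 8 is optimal.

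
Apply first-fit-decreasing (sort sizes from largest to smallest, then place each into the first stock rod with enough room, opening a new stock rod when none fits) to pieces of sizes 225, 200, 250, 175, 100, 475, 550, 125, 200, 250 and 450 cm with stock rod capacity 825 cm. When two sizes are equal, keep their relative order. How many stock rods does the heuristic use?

4

Sorted descending: 550, 475, 450, 250, 250, 225, 200, 200, 175, 125, 100.
  550 → stock rod 1 (new)  [load 550/825]
  475 → stock rod 2 (new)  [load 475/825]
  450 → stock rod 3 (new)  [load 450/825]
  250 → stock rod 1  [load 800/825]
  250 → stock rod 2  [load 725/825]
  225 → stock rod 3  [load 675/825]
  200 → stock rod 4 (new)  [load 200/825]
  200 → stock rod 4  [load 400/825]
  175 → stock rod 4  [load 575/825]
  125 → stock rod 3  [load 800/825]
  100 → stock rod 2  [load 825/825]
4 stock rods opened.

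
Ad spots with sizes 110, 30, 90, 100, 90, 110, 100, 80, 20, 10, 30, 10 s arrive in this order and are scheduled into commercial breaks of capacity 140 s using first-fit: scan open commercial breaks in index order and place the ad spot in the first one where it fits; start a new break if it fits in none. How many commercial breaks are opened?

7

  110 → break 1 (new)  [load 110/140]
  30 → break 1  [load 140/140]
  90 → break 2 (new)  [load 90/140]
  100 → break 3 (new)  [load 100/140]
  90 → break 4 (new)  [load 90/140]
  110 → break 5 (new)  [load 110/140]
  100 → break 6 (new)  [load 100/140]
  80 → break 7 (new)  [load 80/140]
  20 → break 2  [load 110/140]
  10 → break 2  [load 120/140]
  30 → break 3  [load 130/140]
  10 → break 2  [load 130/140]
7 commercial breaks opened.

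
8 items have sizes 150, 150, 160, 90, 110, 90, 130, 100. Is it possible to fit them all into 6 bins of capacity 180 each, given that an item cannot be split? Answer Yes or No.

No

Total = 980; ⌈980/180⌉ = 6.
The bound of 6 does not rule out 6, but exhaustive search shows no assignment into 6 bins of capacity 180 exists — the minimum is 7.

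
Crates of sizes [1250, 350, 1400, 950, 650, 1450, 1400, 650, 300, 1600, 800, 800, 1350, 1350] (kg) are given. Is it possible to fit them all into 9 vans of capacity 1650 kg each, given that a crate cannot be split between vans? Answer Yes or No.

Total = 14300 kg; ⌈14300/1650⌉ = 9.
The bound of 9 does not rule out 9, but exhaustive search shows no assignment into 9 vans of capacity 1650 kg exists — the minimum is 10.

No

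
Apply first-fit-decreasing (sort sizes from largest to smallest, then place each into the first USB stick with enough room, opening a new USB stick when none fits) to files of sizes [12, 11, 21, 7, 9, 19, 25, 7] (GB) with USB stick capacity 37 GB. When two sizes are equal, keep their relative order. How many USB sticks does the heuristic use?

Sorted descending: 25, 21, 19, 12, 11, 9, 7, 7.
  25 → USB stick 1 (new)  [load 25/37]
  21 → USB stick 2 (new)  [load 21/37]
  19 → USB stick 3 (new)  [load 19/37]
  12 → USB stick 1  [load 37/37]
  11 → USB stick 2  [load 32/37]
  9 → USB stick 3  [load 28/37]
  7 → USB stick 3  [load 35/37]
  7 → USB stick 4 (new)  [load 7/37]
4 USB sticks opened.

4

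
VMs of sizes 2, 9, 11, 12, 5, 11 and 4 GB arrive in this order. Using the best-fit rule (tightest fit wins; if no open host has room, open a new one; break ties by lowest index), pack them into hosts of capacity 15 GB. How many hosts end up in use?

5

  2 → host 1 (new)  [load 2/15]
  9 → host 1  [load 11/15]
  11 → host 2 (new)  [load 11/15]
  12 → host 3 (new)  [load 12/15]
  5 → host 4 (new)  [load 5/15]
  11 → host 5 (new)  [load 11/15]
  4 → host 1  [load 15/15]
5 hosts opened.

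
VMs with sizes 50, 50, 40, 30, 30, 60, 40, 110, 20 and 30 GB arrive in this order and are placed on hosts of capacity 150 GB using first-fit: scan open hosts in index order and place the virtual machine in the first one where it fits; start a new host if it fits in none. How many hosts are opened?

4

  50 → host 1 (new)  [load 50/150]
  50 → host 1  [load 100/150]
  40 → host 1  [load 140/150]
  30 → host 2 (new)  [load 30/150]
  30 → host 2  [load 60/150]
  60 → host 2  [load 120/150]
  40 → host 3 (new)  [load 40/150]
  110 → host 3  [load 150/150]
  20 → host 2  [load 140/150]
  30 → host 4 (new)  [load 30/150]
4 hosts opened.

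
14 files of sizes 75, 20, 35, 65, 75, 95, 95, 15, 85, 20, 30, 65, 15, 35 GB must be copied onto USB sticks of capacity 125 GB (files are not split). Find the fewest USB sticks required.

Total = 95 + 95 + 85 + 75 + 75 + 65 + 65 + 35 + 35 + 30 + 20 + 20 + 15 + 15 = 725 GB.
Lower bound: ⌈725/125⌉ = 6 USB sticks.
Also, 7 files each exceed 125/2 GB, and no two of those can share a USB stick, so at least 7 USB sticks are needed.
A packing using 7 USB sticks:
  USB stick 1: 95 + 30 = 125
  USB stick 2: 95 + 20 = 115
  USB stick 3: 85 + 35 = 120
  USB stick 4: 75 + 35 + 15 = 125
  USB stick 5: 75 + 20 + 15 = 110
  USB stick 6: 65 = 65
  USB stick 7: 65 = 65
This matches the lower bound, so 7 is optimal.

7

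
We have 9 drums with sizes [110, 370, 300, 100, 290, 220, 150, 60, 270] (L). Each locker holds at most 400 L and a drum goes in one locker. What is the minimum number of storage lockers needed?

5

Total = 370 + 300 + 290 + 270 + 220 + 150 + 110 + 100 + 60 = 1870 L.
Lower bound: ⌈1870/400⌉ = 5 storage lockers.
A packing using 5 storage lockers:
  locker 1: 370 = 370
  locker 2: 300 + 100 = 400
  locker 3: 290 + 110 = 400
  locker 4: 270 + 60 = 330
  locker 5: 220 + 150 = 370
This matches the lower bound, so 5 is optimal.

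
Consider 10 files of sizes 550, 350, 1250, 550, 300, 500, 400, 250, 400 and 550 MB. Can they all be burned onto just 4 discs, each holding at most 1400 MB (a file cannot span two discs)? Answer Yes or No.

Yes

A valid assignment using 4 discs:
  disc 1: 1250 = 1250
  disc 2: 550 + 550 + 300 = 1400
  disc 3: 550 + 500 + 350 = 1400
  disc 4: 400 + 400 + 250 = 1050
Every load is within 1400 MB, so 4 discs suffice.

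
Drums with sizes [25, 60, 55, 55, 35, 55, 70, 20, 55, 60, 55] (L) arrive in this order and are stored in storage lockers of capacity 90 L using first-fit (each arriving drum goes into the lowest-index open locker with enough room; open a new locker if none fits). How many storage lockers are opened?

  25 → locker 1 (new)  [load 25/90]
  60 → locker 1  [load 85/90]
  55 → locker 2 (new)  [load 55/90]
  55 → locker 3 (new)  [load 55/90]
  35 → locker 2  [load 90/90]
  55 → locker 4 (new)  [load 55/90]
  70 → locker 5 (new)  [load 70/90]
  20 → locker 3  [load 75/90]
  55 → locker 6 (new)  [load 55/90]
  60 → locker 7 (new)  [load 60/90]
  55 → locker 8 (new)  [load 55/90]
8 storage lockers opened.

8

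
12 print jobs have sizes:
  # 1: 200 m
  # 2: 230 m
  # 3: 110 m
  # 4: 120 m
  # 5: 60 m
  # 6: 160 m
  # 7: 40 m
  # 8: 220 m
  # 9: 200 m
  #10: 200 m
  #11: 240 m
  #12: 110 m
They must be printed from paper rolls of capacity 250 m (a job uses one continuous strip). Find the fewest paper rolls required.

9

Total = 240 + 230 + 220 + 200 + 200 + 200 + 160 + 120 + 110 + 110 + 60 + 40 = 1890 m.
Lower bound: ⌈1890/250⌉ = 8 paper rolls.
A packing using 9 paper rolls:
  roll 1: 240 = 240
  roll 2: 230 = 230
  roll 3: 220 = 220
  roll 4: 200 + 40 = 240
  roll 5: 200 = 200
  roll 6: 200 = 200
  roll 7: 160 + 60 = 220
  roll 8: 120 + 110 = 230
  roll 9: 110 = 110
No arrangement into 8 paper rolls stays within capacity, so 9 is optimal.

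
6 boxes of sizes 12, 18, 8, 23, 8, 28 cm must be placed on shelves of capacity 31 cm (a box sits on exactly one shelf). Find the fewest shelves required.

4

Total = 28 + 23 + 18 + 12 + 8 + 8 = 97 cm.
Lower bound: ⌈97/31⌉ = 4 shelves.
A packing using 4 shelves:
  shelf 1: 28 = 28
  shelf 2: 23 + 8 = 31
  shelf 3: 18 + 12 = 30
  shelf 4: 8 = 8
This matches the lower bound, so 4 is optimal.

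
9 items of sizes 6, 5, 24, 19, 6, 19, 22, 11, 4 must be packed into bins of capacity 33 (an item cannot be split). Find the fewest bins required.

Total = 24 + 22 + 19 + 19 + 11 + 6 + 6 + 5 + 4 = 116.
Lower bound: ⌈116/33⌉ = 4 bins.
A packing using 4 bins:
  bin 1: 24 + 6 = 30
  bin 2: 22 + 11 = 33
  bin 3: 19 + 6 + 5 = 30
  bin 4: 19 + 4 = 23
This matches the lower bound, so 4 is optimal.

4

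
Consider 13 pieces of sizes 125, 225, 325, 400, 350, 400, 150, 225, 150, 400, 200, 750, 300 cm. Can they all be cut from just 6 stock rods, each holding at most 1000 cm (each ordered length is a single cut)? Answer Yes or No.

A valid assignment using 5 stock rods:
  stock rod 1: 750 + 225 = 975
  stock rod 2: 400 + 400 + 200 = 1000
  stock rod 3: 400 + 350 + 225 = 975
  stock rod 4: 325 + 300 + 150 + 150 = 925
  stock rod 5: 125 = 125
That uses only 5 ≤ 6, so 6 stock rods are enough.

Yes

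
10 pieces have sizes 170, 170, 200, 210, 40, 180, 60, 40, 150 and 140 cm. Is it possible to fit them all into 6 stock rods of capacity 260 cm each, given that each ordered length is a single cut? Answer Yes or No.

No

Total = 1360 cm; ⌈1360/260⌉ = 6.
7 pieces each exceed half the capacity and cannot share a stock rod, forcing at least 7 stock rods.
At least 7 stock rods are required, but only 6 are allowed.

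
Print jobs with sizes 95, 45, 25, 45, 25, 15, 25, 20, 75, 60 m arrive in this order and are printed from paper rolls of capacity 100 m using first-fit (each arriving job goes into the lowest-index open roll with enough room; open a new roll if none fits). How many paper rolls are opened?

5

  95 → roll 1 (new)  [load 95/100]
  45 → roll 2 (new)  [load 45/100]
  25 → roll 2  [load 70/100]
  45 → roll 3 (new)  [load 45/100]
  25 → roll 2  [load 95/100]
  15 → roll 3  [load 60/100]
  25 → roll 3  [load 85/100]
  20 → roll 4 (new)  [load 20/100]
  75 → roll 4  [load 95/100]
  60 → roll 5 (new)  [load 60/100]
5 paper rolls opened.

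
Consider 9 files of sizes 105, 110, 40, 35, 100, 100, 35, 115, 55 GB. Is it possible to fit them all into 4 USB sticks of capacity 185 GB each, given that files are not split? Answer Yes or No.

Total = 695 GB; ⌈695/185⌉ = 4.
5 files each exceed half the capacity and cannot share a USB stick, forcing at least 5 USB sticks.
At least 5 USB sticks are required, but only 4 are allowed.

No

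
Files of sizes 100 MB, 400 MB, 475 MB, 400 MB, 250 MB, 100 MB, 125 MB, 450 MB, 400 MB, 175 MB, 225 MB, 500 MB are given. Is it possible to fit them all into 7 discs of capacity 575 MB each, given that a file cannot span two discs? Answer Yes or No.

A valid assignment using 7 discs:
  disc 1: 500 = 500
  disc 2: 475 + 100 = 575
  disc 3: 450 + 125 = 575
  disc 4: 400 + 175 = 575
  disc 5: 400 + 100 = 500
  disc 6: 400 = 400
  disc 7: 250 + 225 = 475
Every load is within 575 MB, so 7 discs suffice.

Yes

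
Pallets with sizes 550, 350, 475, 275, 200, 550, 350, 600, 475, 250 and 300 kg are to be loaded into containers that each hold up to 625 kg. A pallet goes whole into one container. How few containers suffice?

Total = 600 + 550 + 550 + 475 + 475 + 350 + 350 + 300 + 275 + 250 + 200 = 4375 kg.
Lower bound: ⌈4375/625⌉ = 7 containers.
A packing using 8 containers:
  container 1: 600 = 600
  container 2: 550 = 550
  container 3: 550 = 550
  container 4: 475 = 475
  container 5: 475 = 475
  container 6: 350 + 275 = 625
  container 7: 350 + 250 = 600
  container 8: 300 + 200 = 500
No arrangement into 7 containers stays within capacity, so 8 is optimal.

8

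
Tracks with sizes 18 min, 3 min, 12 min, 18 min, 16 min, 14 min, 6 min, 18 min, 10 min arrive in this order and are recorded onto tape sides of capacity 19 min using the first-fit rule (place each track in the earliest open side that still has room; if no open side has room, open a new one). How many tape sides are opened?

7

  18 → side 1 (new)  [load 18/19]
  3 → side 2 (new)  [load 3/19]
  12 → side 2  [load 15/19]
  18 → side 3 (new)  [load 18/19]
  16 → side 4 (new)  [load 16/19]
  14 → side 5 (new)  [load 14/19]
  6 → side 6 (new)  [load 6/19]
  18 → side 7 (new)  [load 18/19]
  10 → side 6  [load 16/19]
7 tape sides opened.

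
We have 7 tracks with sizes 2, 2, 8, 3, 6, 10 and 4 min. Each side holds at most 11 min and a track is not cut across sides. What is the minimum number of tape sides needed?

4

Total = 10 + 8 + 6 + 4 + 3 + 2 + 2 = 35 min.
Lower bound: ⌈35/11⌉ = 4 tape sides.
A packing using 4 tape sides:
  side 1: 10 = 10
  side 2: 8 + 3 = 11
  side 3: 6 + 4 = 10
  side 4: 2 + 2 = 4
This matches the lower bound, so 4 is optimal.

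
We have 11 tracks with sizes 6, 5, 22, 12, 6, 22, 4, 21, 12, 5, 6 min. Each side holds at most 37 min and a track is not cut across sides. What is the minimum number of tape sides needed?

4

Total = 22 + 22 + 21 + 12 + 12 + 6 + 6 + 6 + 5 + 5 + 4 = 121 min.
Lower bound: ⌈121/37⌉ = 4 tape sides.
A packing using 4 tape sides:
  side 1: 22 + 12 = 34
  side 2: 22 + 12 = 34
  side 3: 21 + 6 + 6 + 4 = 37
  side 4: 6 + 5 + 5 = 16
This matches the lower bound, so 4 is optimal.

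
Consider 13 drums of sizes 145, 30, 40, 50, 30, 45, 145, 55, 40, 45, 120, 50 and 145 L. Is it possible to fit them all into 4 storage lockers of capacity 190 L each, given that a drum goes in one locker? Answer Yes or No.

Total = 940 L; ⌈940/190⌉ = 5.
At least 5 storage lockers are required, but only 4 are allowed.

No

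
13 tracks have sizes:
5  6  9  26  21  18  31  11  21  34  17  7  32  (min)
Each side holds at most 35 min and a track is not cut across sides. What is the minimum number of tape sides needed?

8

Total = 34 + 32 + 31 + 26 + 21 + 21 + 18 + 17 + 11 + 9 + 7 + 6 + 5 = 238 min.
Lower bound: ⌈238/35⌉ = 7 tape sides.
A packing using 8 tape sides:
  side 1: 34 = 34
  side 2: 32 = 32
  side 3: 31 = 31
  side 4: 26 + 9 = 35
  side 5: 21 + 11 = 32
  side 6: 21 + 7 + 6 = 34
  side 7: 18 + 17 = 35
  side 8: 5 = 5
No arrangement into 7 tape sides stays within capacity, so 8 is optimal.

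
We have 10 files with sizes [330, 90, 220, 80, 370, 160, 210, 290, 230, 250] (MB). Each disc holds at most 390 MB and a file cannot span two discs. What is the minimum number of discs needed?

7

Total = 370 + 330 + 290 + 250 + 230 + 220 + 210 + 160 + 90 + 80 = 2230 MB.
Lower bound: ⌈2230/390⌉ = 6 discs.
Also, 7 files each exceed 195 MB, and no two of those can share a disc, so at least 7 discs are needed.
A packing using 7 discs:
  disc 1: 370 = 370
  disc 2: 330 = 330
  disc 3: 290 + 90 = 380
  disc 4: 250 + 80 = 330
  disc 5: 230 + 160 = 390
  disc 6: 220 = 220
  disc 7: 210 = 210
This matches the lower bound, so 7 is optimal.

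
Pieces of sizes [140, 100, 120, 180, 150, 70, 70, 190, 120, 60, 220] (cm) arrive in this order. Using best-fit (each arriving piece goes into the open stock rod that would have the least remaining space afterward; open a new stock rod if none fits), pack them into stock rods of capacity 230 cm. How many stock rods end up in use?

7

  140 → stock rod 1 (new)  [load 140/230]
  100 → stock rod 2 (new)  [load 100/230]
  120 → stock rod 2  [load 220/230]
  180 → stock rod 3 (new)  [load 180/230]
  150 → stock rod 4 (new)  [load 150/230]
  70 → stock rod 4  [load 220/230]
  70 → stock rod 1  [load 210/230]
  190 → stock rod 5 (new)  [load 190/230]
  120 → stock rod 6 (new)  [load 120/230]
  60 → stock rod 6  [load 180/230]
  220 → stock rod 7 (new)  [load 220/230]
7 stock rods opened.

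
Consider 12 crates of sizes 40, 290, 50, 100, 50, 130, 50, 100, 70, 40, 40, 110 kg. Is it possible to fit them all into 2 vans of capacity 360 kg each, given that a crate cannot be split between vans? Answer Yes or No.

Total = 1070 kg; ⌈1070/360⌉ = 3.
At least 3 vans are required, but only 2 are allowed.

No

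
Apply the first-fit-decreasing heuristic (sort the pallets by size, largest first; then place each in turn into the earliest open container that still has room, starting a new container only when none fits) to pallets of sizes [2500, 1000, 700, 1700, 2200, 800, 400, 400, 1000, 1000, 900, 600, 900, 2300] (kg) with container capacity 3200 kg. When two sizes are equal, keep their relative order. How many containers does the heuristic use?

Sorted descending: 2500, 2300, 2200, 1700, 1000, 1000, 1000, 900, 900, 800, 700, 600, 400, 400.
  2500 → container 1 (new)  [load 2500/3200]
  2300 → container 2 (new)  [load 2300/3200]
  2200 → container 3 (new)  [load 2200/3200]
  1700 → container 4 (new)  [load 1700/3200]
  1000 → container 3  [load 3200/3200]
  1000 → container 4  [load 2700/3200]
  1000 → container 5 (new)  [load 1000/3200]
  900 → container 2  [load 3200/3200]
  900 → container 5  [load 1900/3200]
  800 → container 5  [load 2700/3200]
  700 → container 1  [load 3200/3200]
  600 → container 6 (new)  [load 600/3200]
  400 → container 4  [load 3100/3200]
  400 → container 5  [load 3100/3200]
6 containers opened.

6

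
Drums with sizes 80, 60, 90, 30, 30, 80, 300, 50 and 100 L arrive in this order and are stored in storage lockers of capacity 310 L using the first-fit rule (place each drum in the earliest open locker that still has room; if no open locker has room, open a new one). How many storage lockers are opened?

3

  80 → locker 1 (new)  [load 80/310]
  60 → locker 1  [load 140/310]
  90 → locker 1  [load 230/310]
  30 → locker 1  [load 260/310]
  30 → locker 1  [load 290/310]
  80 → locker 2 (new)  [load 80/310]
  300 → locker 3 (new)  [load 300/310]
  50 → locker 2  [load 130/310]
  100 → locker 2  [load 230/310]
3 storage lockers opened.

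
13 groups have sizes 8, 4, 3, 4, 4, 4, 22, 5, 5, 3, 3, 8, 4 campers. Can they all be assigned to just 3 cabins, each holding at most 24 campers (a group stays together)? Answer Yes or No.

Total = 77 campers; ⌈77/24⌉ = 4.
At least 4 cabins are required, but only 3 are allowed.

No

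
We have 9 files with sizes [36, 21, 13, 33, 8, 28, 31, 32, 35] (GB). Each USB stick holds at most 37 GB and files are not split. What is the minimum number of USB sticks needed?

7

Total = 36 + 35 + 33 + 32 + 31 + 28 + 21 + 13 + 8 = 237 GB.
Lower bound: ⌈237/37⌉ = 7 USB sticks.
A packing using 7 USB sticks:
  USB stick 1: 36 = 36
  USB stick 2: 35 = 35
  USB stick 3: 33 = 33
  USB stick 4: 32 = 32
  USB stick 5: 31 = 31
  USB stick 6: 28 + 8 = 36
  USB stick 7: 21 + 13 = 34
This matches the lower bound, so 7 is optimal.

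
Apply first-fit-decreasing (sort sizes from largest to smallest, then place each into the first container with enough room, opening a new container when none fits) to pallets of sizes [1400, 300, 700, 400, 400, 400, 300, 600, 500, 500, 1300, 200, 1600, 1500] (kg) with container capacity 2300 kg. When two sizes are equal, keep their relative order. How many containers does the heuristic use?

5

Sorted descending: 1600, 1500, 1400, 1300, 700, 600, 500, 500, 400, 400, 400, 300, 300, 200.
  1600 → container 1 (new)  [load 1600/2300]
  1500 → container 2 (new)  [load 1500/2300]
  1400 → container 3 (new)  [load 1400/2300]
  1300 → container 4 (new)  [load 1300/2300]
  700 → container 1  [load 2300/2300]
  600 → container 2  [load 2100/2300]
  500 → container 3  [load 1900/2300]
  500 → container 4  [load 1800/2300]
  400 → container 3  [load 2300/2300]
  400 → container 4  [load 2200/2300]
  400 → container 5 (new)  [load 400/2300]
  300 → container 5  [load 700/2300]
  300 → container 5  [load 1000/2300]
  200 → container 2  [load 2300/2300]
5 containers opened.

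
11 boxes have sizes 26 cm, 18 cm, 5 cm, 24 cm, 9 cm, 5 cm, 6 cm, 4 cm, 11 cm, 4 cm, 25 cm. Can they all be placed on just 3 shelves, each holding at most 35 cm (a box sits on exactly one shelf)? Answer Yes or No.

Total = 137 cm; ⌈137/35⌉ = 4.
At least 4 shelves are required, but only 3 are allowed.

No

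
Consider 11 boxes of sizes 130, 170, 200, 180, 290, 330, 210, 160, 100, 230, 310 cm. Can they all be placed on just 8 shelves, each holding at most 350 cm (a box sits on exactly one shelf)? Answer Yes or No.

Yes

A valid assignment using 8 shelves:
  shelf 1: 330 = 330
  shelf 2: 310 = 310
  shelf 3: 290 = 290
  shelf 4: 230 + 100 = 330
  shelf 5: 210 + 130 = 340
  shelf 6: 200 = 200
  shelf 7: 180 + 170 = 350
  shelf 8: 160 = 160
Every load is within 350 cm, so 8 shelves suffice.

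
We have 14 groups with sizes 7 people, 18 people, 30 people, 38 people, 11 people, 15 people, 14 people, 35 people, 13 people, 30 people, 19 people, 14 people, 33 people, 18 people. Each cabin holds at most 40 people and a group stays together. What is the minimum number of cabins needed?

Total = 38 + 35 + 33 + 30 + 30 + 19 + 18 + 18 + 15 + 14 + 14 + 13 + 11 + 7 = 295 people.
Lower bound: ⌈295/40⌉ = 8 cabins.
A packing using 9 cabins:
  cabin 1: 38 = 38
  cabin 2: 35 = 35
  cabin 3: 33 + 7 = 40
  cabin 4: 30 = 30
  cabin 5: 30 = 30
  cabin 6: 19 + 18 = 37
  cabin 7: 18 + 15 = 33
  cabin 8: 14 + 14 + 11 = 39
  cabin 9: 13 = 13
No arrangement into 8 cabins stays within capacity, so 9 is optimal.

9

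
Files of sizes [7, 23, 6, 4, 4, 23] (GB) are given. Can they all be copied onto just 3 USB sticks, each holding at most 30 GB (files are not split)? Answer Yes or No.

Yes

A valid assignment using 3 USB sticks:
  USB stick 1: 23 + 7 = 30
  USB stick 2: 23 + 6 = 29
  USB stick 3: 4 + 4 = 8
Every load is within 30 GB, so 3 USB sticks suffice.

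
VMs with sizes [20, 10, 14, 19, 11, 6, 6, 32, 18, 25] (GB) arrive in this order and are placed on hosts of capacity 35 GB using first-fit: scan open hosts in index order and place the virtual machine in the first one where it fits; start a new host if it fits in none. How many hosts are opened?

  20 → host 1 (new)  [load 20/35]
  10 → host 1  [load 30/35]
  14 → host 2 (new)  [load 14/35]
  19 → host 2  [load 33/35]
  11 → host 3 (new)  [load 11/35]
  6 → host 3  [load 17/35]
  6 → host 3  [load 23/35]
  32 → host 4 (new)  [load 32/35]
  18 → host 5 (new)  [load 18/35]
  25 → host 6 (new)  [load 25/35]
6 hosts opened.

6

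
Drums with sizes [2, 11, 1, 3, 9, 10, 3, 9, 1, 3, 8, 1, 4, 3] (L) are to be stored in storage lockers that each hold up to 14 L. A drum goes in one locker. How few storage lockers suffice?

Total = 11 + 10 + 9 + 9 + 8 + 4 + 3 + 3 + 3 + 3 + 2 + 1 + 1 + 1 = 68 L.
Lower bound: ⌈68/14⌉ = 5 storage lockers.
A packing using 5 storage lockers:
  locker 1: 11 + 3 = 14
  locker 2: 10 + 4 = 14
  locker 3: 9 + 3 + 2 = 14
  locker 4: 9 + 3 + 1 + 1 = 14
  locker 5: 8 + 3 + 1 = 12
This matches the lower bound, so 5 is optimal.

5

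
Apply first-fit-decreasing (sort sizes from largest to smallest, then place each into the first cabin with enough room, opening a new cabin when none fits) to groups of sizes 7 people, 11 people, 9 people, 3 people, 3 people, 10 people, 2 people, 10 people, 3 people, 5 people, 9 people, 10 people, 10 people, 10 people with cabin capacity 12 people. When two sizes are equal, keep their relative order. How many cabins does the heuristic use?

10

Sorted descending: 11, 10, 10, 10, 10, 10, 9, 9, 7, 5, 3, 3, 3, 2.
  11 → cabin 1 (new)  [load 11/12]
  10 → cabin 2 (new)  [load 10/12]
  10 → cabin 3 (new)  [load 10/12]
  10 → cabin 4 (new)  [load 10/12]
  10 → cabin 5 (new)  [load 10/12]
  10 → cabin 6 (new)  [load 10/12]
  9 → cabin 7 (new)  [load 9/12]
  9 → cabin 8 (new)  [load 9/12]
  7 → cabin 9 (new)  [load 7/12]
  5 → cabin 9  [load 12/12]
  3 → cabin 7  [load 12/12]
  3 → cabin 8  [load 12/12]
  3 → cabin 10 (new)  [load 3/12]
  2 → cabin 2  [load 12/12]
10 cabins opened.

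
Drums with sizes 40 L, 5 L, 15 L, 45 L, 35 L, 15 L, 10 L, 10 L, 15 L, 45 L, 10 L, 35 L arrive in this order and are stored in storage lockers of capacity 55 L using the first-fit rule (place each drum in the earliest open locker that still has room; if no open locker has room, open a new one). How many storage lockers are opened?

  40 → locker 1 (new)  [load 40/55]
  5 → locker 1  [load 45/55]
  15 → locker 2 (new)  [load 15/55]
  45 → locker 3 (new)  [load 45/55]
  35 → locker 2  [load 50/55]
  15 → locker 4 (new)  [load 15/55]
  10 → locker 1  [load 55/55]
  10 → locker 3  [load 55/55]
  15 → locker 4  [load 30/55]
  45 → locker 5 (new)  [load 45/55]
  10 → locker 4  [load 40/55]
  35 → locker 6 (new)  [load 35/55]
6 storage lockers opened.

6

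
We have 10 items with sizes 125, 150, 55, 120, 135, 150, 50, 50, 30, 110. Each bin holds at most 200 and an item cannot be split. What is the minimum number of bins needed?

6

Total = 150 + 150 + 135 + 125 + 120 + 110 + 55 + 50 + 50 + 30 = 975.
Lower bound: ⌈975/200⌉ = 5 bins.
Also, 6 items each exceed 100, and no two of those can share a bin, so at least 6 bins are needed.
A packing using 6 bins:
  bin 1: 150 + 50 = 200
  bin 2: 150 + 50 = 200
  bin 3: 135 + 55 = 190
  bin 4: 125 + 30 = 155
  bin 5: 120 = 120
  bin 6: 110 = 110
This matches the lower bound, so 6 is optimal.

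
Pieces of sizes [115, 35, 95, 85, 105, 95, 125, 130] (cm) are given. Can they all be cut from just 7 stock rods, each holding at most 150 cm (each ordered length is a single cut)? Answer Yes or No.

Yes

A valid assignment using 7 stock rods:
  stock rod 1: 130 = 130
  stock rod 2: 125 = 125
  stock rod 3: 115 + 35 = 150
  stock rod 4: 105 = 105
  stock rod 5: 95 = 95
  stock rod 6: 95 = 95
  stock rod 7: 85 = 85
Every load is within 150 cm, so 7 stock rods suffice.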